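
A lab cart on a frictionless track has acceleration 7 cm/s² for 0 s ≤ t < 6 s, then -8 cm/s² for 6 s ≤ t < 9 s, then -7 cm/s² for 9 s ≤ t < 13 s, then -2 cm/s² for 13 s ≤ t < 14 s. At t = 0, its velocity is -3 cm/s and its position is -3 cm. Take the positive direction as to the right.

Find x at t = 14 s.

176 cm

On each constant-a segment, Δv = aΔt and Δx = v₀Δt + ½aΔt²; chain segment to segment.
0–6 s: v starts -3 cm/s; Δx = -3·6 + ½·7·6² = 108 cm; v ends 39 cm/s.
6–9 s: v starts 39 cm/s; Δx = 39·3 + ½·-8·3² = 81 cm; v ends 15 cm/s.
9–13 s: v starts 15 cm/s; Δx = 15·4 + ½·-7·4² = 4 cm; v ends -13 cm/s.
13–14 s: v starts -13 cm/s; Δx = -13·1 + ½·-2·1² = -14 cm; v ends -15 cm/s.
x(14) = -3 + Σ Δx = 176 cm.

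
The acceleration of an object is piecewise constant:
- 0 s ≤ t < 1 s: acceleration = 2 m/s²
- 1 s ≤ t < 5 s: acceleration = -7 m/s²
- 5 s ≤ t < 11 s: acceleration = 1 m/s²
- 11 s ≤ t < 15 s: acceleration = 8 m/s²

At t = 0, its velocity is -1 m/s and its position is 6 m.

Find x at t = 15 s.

On each constant-a segment, Δv = aΔt and Δx = v₀Δt + ½aΔt²; chain segment to segment.
0–1 s: v starts -1 m/s; Δx = -1·1 + ½·2·1² = 0 m; v ends 1 m/s.
1–5 s: v starts 1 m/s; Δx = 1·4 + ½·-7·4² = -52 m; v ends -27 m/s.
5–11 s: v starts -27 m/s; Δx = -27·6 + ½·1·6² = -144 m; v ends -21 m/s.
11–15 s: v starts -21 m/s; Δx = -21·4 + ½·8·4² = -20 m; v ends 11 m/s.
x(15) = 6 + Σ Δx = -210 m.

-210 m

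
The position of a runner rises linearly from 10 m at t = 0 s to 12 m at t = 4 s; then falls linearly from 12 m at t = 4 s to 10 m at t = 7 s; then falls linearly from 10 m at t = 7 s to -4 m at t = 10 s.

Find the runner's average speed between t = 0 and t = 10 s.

1.8 m/s

Average speed = (total path length)/(elapsed time); on a piecewise-linear x-t graph the path length is Σ|Δx|.
0–4 s: |Δx| = |12 − 10| = 2 m
4–7 s: |Δx| = |10 − 12| = 2 m
7–10 s: |Δx| = |-4 − 10| = 14 m
Total path = 18 m; average speed = 18/10 = 1.8 m/s.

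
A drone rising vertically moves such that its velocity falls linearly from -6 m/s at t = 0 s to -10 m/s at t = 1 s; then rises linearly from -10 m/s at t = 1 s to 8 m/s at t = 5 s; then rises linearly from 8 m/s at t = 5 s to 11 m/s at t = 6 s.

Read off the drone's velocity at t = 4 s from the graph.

On 1–5 s the graph is linear from -10 to 8 m/s: v(4) = -10 + (8 − -10)·(4 − 1)/(5 − 1) = 3.5 m/s.

3.5 m/s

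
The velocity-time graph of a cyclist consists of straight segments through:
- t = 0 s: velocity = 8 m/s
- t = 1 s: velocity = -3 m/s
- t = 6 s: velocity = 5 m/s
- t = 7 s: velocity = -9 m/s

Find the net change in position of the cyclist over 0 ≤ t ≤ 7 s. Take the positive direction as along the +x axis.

5.5 m

Displacement is the signed area under the v-t curve.
0–1 s: ½(8 + -3)(1) = 2.5 m
1–6 s: ½(-3 + 5)(5) = 5 m
6–7 s: ½(5 + -9)(1) = -2 m
Net displacement = 5.5 m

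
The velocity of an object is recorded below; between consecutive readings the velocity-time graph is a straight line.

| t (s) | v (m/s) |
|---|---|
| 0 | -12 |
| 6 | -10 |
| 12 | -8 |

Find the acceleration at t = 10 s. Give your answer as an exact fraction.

Acceleration is the slope of the v-t graph on 6–12 s: (-8 − -10)/(12 − 6) = 1/3 m/s².

1/3 m/s²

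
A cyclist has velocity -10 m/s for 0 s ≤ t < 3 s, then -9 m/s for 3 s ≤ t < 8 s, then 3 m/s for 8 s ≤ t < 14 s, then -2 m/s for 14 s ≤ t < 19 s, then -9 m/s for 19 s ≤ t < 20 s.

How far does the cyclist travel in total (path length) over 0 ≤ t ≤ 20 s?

Distance (not displacement) is the total path length: add the absolute areas under v-t.
0–3 s: |-10| × 3 = 30 m
3–8 s: |-9| × 5 = 45 m
8–14 s: |3| × 6 = 18 m
14–19 s: |-2| × 5 = 10 m
19–20 s: |-9| × 1 = 9 m
Total distance = 112 m

112 m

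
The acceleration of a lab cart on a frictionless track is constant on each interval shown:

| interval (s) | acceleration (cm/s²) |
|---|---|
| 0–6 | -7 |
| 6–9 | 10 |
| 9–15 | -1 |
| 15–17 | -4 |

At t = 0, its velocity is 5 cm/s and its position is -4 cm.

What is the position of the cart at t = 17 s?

On each constant-a segment, Δv = aΔt and Δx = v₀Δt + ½aΔt²; chain segment to segment.
0–6 s: v starts 5 cm/s; Δx = 5·6 + ½·-7·6² = -96 cm; v ends -37 cm/s.
6–9 s: v starts -37 cm/s; Δx = -37·3 + ½·10·3² = -66 cm; v ends -7 cm/s.
9–15 s: v starts -7 cm/s; Δx = -7·6 + ½·-1·6² = -60 cm; v ends -13 cm/s.
15–17 s: v starts -13 cm/s; Δx = -13·2 + ½·-4·2² = -34 cm; v ends -21 cm/s.
x(17) = -4 + Σ Δx = -260 cm.

-260 cm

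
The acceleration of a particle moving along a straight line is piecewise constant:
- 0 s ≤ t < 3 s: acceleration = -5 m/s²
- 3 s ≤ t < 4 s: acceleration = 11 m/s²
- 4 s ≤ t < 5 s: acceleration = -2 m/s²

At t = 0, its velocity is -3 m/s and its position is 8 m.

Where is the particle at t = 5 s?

-44 m

On each constant-a segment, Δv = aΔt and Δx = v₀Δt + ½aΔt²; chain segment to segment.
0–3 s: v starts -3 m/s; Δx = -3·3 + ½·-5·3² = -31.5 m; v ends -18 m/s.
3–4 s: v starts -18 m/s; Δx = -18·1 + ½·11·1² = -12.5 m; v ends -7 m/s.
4–5 s: v starts -7 m/s; Δx = -7·1 + ½·-2·1² = -8 m; v ends -9 m/s.
x(5) = 8 + Σ Δx = -44 m.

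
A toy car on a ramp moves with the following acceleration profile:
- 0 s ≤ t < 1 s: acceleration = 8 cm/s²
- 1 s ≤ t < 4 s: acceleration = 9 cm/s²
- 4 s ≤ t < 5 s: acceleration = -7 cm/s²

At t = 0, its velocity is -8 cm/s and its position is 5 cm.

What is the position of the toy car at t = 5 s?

On each constant-a segment, Δv = aΔt and Δx = v₀Δt + ½aΔt²; chain segment to segment.
0–1 s: v starts -8 cm/s; Δx = -8·1 + ½·8·1² = -4 cm; v ends 0 cm/s.
1–4 s: v starts 0 cm/s; Δx = 0·3 + ½·9·3² = 40.5 cm; v ends 27 cm/s.
4–5 s: v starts 27 cm/s; Δx = 27·1 + ½·-7·1² = 23.5 cm; v ends 20 cm/s.
x(5) = 5 + Σ Δx = 65 cm.

65 cm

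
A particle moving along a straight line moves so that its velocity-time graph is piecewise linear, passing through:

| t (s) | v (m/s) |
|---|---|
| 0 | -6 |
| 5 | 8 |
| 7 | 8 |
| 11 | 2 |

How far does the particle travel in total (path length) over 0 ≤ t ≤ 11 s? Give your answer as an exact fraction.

Distance (not displacement) is the total path length: add the absolute areas under v-t.
0–5 s: v = 0 at t = 15/7 s; triangle areas 45/7 + 80/7 = 125/7 m
5–7 s: |8| × 2 = 16 m
7–11 s: |½(8 + 2)(4)| = 20 m
Total distance = 377/7 m

377/7 m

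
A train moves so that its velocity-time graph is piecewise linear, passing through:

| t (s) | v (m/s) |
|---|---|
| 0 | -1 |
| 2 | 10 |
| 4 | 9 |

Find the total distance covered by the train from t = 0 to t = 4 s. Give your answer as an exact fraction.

Distance (not displacement) is the total path length: add the absolute areas under v-t.
0–2 s: v = 0 at t = 2/11 s; triangle areas 1/11 + 100/11 = 101/11 m
2–4 s: |½(10 + 9)(2)| = 19 m
Total distance = 310/11 m

310/11 m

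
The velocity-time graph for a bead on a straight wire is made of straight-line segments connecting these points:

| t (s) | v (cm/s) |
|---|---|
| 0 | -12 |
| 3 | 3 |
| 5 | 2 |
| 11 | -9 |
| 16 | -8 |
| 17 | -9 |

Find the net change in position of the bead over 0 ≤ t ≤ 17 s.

-80.5 cm

Displacement is the signed area under the v-t curve.
0–3 s: ½(-12 + 3)(3) = -13.5 cm
3–5 s: ½(3 + 2)(2) = 5 cm
5–11 s: ½(2 + -9)(6) = -21 cm
11–16 s: ½(-9 + -8)(5) = -42.5 cm
16–17 s: ½(-8 + -9)(1) = -8.5 cm
Net displacement = -80.5 cm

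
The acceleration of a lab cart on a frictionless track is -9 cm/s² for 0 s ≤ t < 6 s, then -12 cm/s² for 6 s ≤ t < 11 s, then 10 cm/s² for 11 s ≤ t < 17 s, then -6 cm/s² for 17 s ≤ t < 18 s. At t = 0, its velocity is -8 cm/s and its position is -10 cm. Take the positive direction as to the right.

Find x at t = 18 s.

-1297 cm

On each constant-a segment, Δv = aΔt and Δx = v₀Δt + ½aΔt²; chain segment to segment.
0–6 s: v starts -8 cm/s; Δx = -8·6 + ½·-9·6² = -210 cm; v ends -62 cm/s.
6–11 s: v starts -62 cm/s; Δx = -62·5 + ½·-12·5² = -460 cm; v ends -122 cm/s.
11–17 s: v starts -122 cm/s; Δx = -122·6 + ½·10·6² = -552 cm; v ends -62 cm/s.
17–18 s: v starts -62 cm/s; Δx = -62·1 + ½·-6·1² = -65 cm; v ends -68 cm/s.
x(18) = -10 + Σ Δx = -1297 cm.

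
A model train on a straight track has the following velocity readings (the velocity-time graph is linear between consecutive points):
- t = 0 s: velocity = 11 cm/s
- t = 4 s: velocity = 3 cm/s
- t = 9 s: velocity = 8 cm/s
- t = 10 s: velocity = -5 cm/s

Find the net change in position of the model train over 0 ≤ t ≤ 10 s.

57 cm

Net displacement equals the area under the velocity-time graph (areas below the axis count negative).
0–4 s: ½(11 + 3)(4) = 28 cm
4–9 s: ½(3 + 8)(5) = 27.5 cm
9–10 s: ½(8 + -5)(1) = 1.5 cm
Net displacement = 57 cm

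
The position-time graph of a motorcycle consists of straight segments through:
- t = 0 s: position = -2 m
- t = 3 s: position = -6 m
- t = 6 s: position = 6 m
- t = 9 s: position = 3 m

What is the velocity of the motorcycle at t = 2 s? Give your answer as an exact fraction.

-4/3 m/s

Velocity is the slope of the x-t graph on 0–3 s: (-6 − -2)/(3 − 0) = -4/3 m/s.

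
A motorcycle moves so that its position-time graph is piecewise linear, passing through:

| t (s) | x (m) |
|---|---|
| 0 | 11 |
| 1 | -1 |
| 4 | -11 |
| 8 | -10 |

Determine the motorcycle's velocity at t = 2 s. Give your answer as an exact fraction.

-10/3 m/s

Velocity is the slope of the x-t graph on 1–4 s: (-11 − -1)/(4 − 1) = -10/3 m/s.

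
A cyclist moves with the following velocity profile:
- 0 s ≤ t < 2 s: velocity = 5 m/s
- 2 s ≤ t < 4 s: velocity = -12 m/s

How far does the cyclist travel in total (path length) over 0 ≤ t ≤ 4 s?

34 m

Distance (not displacement) is the total path length: add the absolute areas under v-t.
0–2 s: |5| × 2 = 10 m
2–4 s: |-12| × 2 = 24 m
Total distance = 34 m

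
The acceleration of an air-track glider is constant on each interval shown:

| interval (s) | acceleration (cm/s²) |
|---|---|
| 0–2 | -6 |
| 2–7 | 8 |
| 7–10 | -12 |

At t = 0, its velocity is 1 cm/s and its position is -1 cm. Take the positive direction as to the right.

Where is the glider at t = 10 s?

67 cm

On each constant-a segment, Δv = aΔt and Δx = v₀Δt + ½aΔt²; chain segment to segment.
0–2 s: v starts 1 cm/s; Δx = 1·2 + ½·-6·2² = -10 cm; v ends -11 cm/s.
2–7 s: v starts -11 cm/s; Δx = -11·5 + ½·8·5² = 45 cm; v ends 29 cm/s.
7–10 s: v starts 29 cm/s; Δx = 29·3 + ½·-12·3² = 33 cm; v ends -7 cm/s.
x(10) = -1 + Σ Δx = 67 cm.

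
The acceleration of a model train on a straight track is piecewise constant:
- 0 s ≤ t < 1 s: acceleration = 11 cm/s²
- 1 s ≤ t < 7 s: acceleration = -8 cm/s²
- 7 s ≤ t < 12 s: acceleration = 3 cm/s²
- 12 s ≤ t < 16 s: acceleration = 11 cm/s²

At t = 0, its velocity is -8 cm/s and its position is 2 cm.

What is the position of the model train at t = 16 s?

On each constant-a segment, Δv = aΔt and Δx = v₀Δt + ½aΔt²; chain segment to segment.
0–1 s: v starts -8 cm/s; Δx = -8·1 + ½·11·1² = -2.5 cm; v ends 3 cm/s.
1–7 s: v starts 3 cm/s; Δx = 3·6 + ½·-8·6² = -126 cm; v ends -45 cm/s.
7–12 s: v starts -45 cm/s; Δx = -45·5 + ½·3·5² = -187.5 cm; v ends -30 cm/s.
12–16 s: v starts -30 cm/s; Δx = -30·4 + ½·11·4² = -32 cm; v ends 14 cm/s.
x(16) = 2 + Σ Δx = -346 cm.

-346 cm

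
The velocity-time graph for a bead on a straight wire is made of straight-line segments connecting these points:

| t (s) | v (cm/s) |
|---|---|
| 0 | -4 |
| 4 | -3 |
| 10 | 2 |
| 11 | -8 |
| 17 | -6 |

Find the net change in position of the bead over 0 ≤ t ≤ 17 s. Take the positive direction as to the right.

Net displacement equals the area under the velocity-time graph (areas below the axis count negative).
0–4 s: ½(-4 + -3)(4) = -14 cm
4–10 s: ½(-3 + 2)(6) = -3 cm
10–11 s: ½(2 + -8)(1) = -3 cm
11–17 s: ½(-8 + -6)(6) = -42 cm
Net displacement = -62 cm

-62 cm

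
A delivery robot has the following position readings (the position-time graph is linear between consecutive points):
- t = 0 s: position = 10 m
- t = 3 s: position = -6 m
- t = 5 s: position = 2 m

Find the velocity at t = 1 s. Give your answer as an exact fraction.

-16/3 m/s

Velocity is the slope of the x-t graph on 0–3 s: (-6 − 10)/(3 − 0) = -16/3 m/s.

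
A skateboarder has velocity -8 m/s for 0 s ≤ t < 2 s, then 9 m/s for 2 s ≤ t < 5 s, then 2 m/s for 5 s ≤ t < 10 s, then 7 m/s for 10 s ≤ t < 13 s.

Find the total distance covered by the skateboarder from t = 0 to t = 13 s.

74 m

Total distance travelled is ∫|v| dt — sum the magnitudes of each area piece.
0–2 s: |-8| × 2 = 16 m
2–5 s: |9| × 3 = 27 m
5–10 s: |2| × 5 = 10 m
10–13 s: |7| × 3 = 21 m
Total distance = 74 m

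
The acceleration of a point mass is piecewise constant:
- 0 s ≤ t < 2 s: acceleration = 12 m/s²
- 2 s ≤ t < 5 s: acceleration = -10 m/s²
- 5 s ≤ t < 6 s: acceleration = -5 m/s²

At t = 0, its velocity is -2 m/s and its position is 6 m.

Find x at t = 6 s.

On each constant-a segment, Δv = aΔt and Δx = v₀Δt + ½aΔt²; chain segment to segment.
0–2 s: v starts -2 m/s; Δx = -2·2 + ½·12·2² = 20 m; v ends 22 m/s.
2–5 s: v starts 22 m/s; Δx = 22·3 + ½·-10·3² = 21 m; v ends -8 m/s.
5–6 s: v starts -8 m/s; Δx = -8·1 + ½·-5·1² = -10.5 m; v ends -13 m/s.
x(6) = 6 + Σ Δx = 36.5 m.

36.5 m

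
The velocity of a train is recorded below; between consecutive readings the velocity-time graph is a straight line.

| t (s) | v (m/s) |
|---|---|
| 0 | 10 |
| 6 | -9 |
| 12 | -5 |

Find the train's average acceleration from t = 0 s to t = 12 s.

-1.25 m/s²

Average acceleration = Δv/Δt = (-5 − 10)/(12 − 0) = -1.25 m/s².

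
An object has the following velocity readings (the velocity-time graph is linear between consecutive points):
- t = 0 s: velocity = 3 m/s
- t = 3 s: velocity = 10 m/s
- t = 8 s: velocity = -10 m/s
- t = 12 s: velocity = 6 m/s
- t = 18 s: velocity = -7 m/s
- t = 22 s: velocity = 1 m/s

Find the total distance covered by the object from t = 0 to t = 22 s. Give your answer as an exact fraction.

Distance (not displacement) is the total path length: add the absolute areas under v-t.
0–3 s: |½(3 + 10)(3)| = 19.5 m
3–8 s: v = 0 at t = 5.5 s; triangle areas 12.5 + 12.5 = 25 m
8–12 s: v = 0 at t = 10.5 s; triangle areas 12.5 + 4.5 = 17 m
12–18 s: v = 0 at t = 192/13 s; triangle areas 108/13 + 147/13 = 255/13 m
18–22 s: v = 0 at t = 21.5 s; triangle areas 12.25 + 0.25 = 12.5 m
Total distance = 1217/13 m

1217/13 m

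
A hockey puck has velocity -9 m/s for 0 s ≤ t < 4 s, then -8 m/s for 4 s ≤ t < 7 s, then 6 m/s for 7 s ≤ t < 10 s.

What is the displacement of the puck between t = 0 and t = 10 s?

Displacement is the signed area under the v-t curve.
0–4 s: -9 × 4 = -36 m
4–7 s: -8 × 3 = -24 m
7–10 s: 6 × 3 = 18 m
Net displacement = -42 m

-42 m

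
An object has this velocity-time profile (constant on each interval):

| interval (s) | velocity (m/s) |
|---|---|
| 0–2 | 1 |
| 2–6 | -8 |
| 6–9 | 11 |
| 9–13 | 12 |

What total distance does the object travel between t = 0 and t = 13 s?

Total distance travelled is ∫|v| dt — sum the magnitudes of each area piece.
0–2 s: |1| × 2 = 2 m
2–6 s: |-8| × 4 = 32 m
6–9 s: |11| × 3 = 33 m
9–13 s: |12| × 4 = 48 m
Total distance = 115 m

115 m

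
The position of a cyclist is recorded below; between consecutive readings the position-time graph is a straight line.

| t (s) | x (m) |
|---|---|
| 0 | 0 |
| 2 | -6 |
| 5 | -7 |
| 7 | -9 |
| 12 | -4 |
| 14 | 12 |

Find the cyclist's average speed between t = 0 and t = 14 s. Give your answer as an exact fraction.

Average speed = (total path length)/(elapsed time); on a piecewise-linear x-t graph the path length is Σ|Δx|.
0–2 s: |Δx| = |-6 − 0| = 6 m
2–5 s: |Δx| = |-7 − -6| = 1 m
5–7 s: |Δx| = |-9 − -7| = 2 m
7–12 s: |Δx| = |-4 − -9| = 5 m
12–14 s: |Δx| = |12 − -4| = 16 m
Total path = 30 m; average speed = 30/14 = 15/7 m/s.

15/7 m/s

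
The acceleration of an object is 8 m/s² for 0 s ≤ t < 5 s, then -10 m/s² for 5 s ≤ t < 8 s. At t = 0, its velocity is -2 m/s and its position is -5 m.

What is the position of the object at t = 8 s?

154 m

On each constant-a segment, Δv = aΔt and Δx = v₀Δt + ½aΔt²; chain segment to segment.
0–5 s: v starts -2 m/s; Δx = -2·5 + ½·8·5² = 90 m; v ends 38 m/s.
5–8 s: v starts 38 m/s; Δx = 38·3 + ½·-10·3² = 69 m; v ends 8 m/s.
x(8) = -5 + Σ Δx = 154 m.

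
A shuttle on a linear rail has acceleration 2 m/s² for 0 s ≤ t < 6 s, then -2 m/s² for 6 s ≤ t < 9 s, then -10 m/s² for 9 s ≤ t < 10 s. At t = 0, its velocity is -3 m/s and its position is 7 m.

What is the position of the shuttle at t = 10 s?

41 m

On each constant-a segment, Δv = aΔt and Δx = v₀Δt + ½aΔt²; chain segment to segment.
0–6 s: v starts -3 m/s; Δx = -3·6 + ½·2·6² = 18 m; v ends 9 m/s.
6–9 s: v starts 9 m/s; Δx = 9·3 + ½·-2·3² = 18 m; v ends 3 m/s.
9–10 s: v starts 3 m/s; Δx = 3·1 + ½·-10·1² = -2 m; v ends -7 m/s.
x(10) = 7 + Σ Δx = 41 m.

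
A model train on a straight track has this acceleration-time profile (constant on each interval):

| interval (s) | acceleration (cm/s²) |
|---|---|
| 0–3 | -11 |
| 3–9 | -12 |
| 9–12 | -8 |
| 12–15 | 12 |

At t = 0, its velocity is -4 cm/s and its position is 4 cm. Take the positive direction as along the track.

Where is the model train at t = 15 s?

-1203.5 cm

On each constant-a segment, Δv = aΔt and Δx = v₀Δt + ½aΔt²; chain segment to segment.
0–3 s: v starts -4 cm/s; Δx = -4·3 + ½·-11·3² = -61.5 cm; v ends -37 cm/s.
3–9 s: v starts -37 cm/s; Δx = -37·6 + ½·-12·6² = -438 cm; v ends -109 cm/s.
9–12 s: v starts -109 cm/s; Δx = -109·3 + ½·-8·3² = -363 cm; v ends -133 cm/s.
12–15 s: v starts -133 cm/s; Δx = -133·3 + ½·12·3² = -345 cm; v ends -97 cm/s.
x(15) = 4 + Σ Δx = -1203.5 cm.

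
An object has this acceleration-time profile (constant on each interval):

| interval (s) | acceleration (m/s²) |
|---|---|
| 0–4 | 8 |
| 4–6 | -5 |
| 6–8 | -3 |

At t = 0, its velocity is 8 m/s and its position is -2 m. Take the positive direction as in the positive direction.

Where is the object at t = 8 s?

218 m

On each constant-a segment, Δv = aΔt and Δx = v₀Δt + ½aΔt²; chain segment to segment.
0–4 s: v starts 8 m/s; Δx = 8·4 + ½·8·4² = 96 m; v ends 40 m/s.
4–6 s: v starts 40 m/s; Δx = 40·2 + ½·-5·2² = 70 m; v ends 30 m/s.
6–8 s: v starts 30 m/s; Δx = 30·2 + ½·-3·2² = 54 m; v ends 24 m/s.
x(8) = -2 + Σ Δx = 218 m.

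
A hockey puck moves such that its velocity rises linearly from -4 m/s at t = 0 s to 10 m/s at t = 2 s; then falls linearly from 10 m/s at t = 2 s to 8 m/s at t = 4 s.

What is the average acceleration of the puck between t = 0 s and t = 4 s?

Average acceleration = Δv/Δt = (8 − -4)/(4 − 0) = 3 m/s².

3 m/s²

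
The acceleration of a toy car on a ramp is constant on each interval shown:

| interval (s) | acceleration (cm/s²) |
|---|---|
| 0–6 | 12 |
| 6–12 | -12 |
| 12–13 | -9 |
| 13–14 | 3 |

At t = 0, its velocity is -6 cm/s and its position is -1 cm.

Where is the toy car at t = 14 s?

335 cm

On each constant-a segment, Δv = aΔt and Δx = v₀Δt + ½aΔt²; chain segment to segment.
0–6 s: v starts -6 cm/s; Δx = -6·6 + ½·12·6² = 180 cm; v ends 66 cm/s.
6–12 s: v starts 66 cm/s; Δx = 66·6 + ½·-12·6² = 180 cm; v ends -6 cm/s.
12–13 s: v starts -6 cm/s; Δx = -6·1 + ½·-9·1² = -10.5 cm; v ends -15 cm/s.
13–14 s: v starts -15 cm/s; Δx = -15·1 + ½·3·1² = -13.5 cm; v ends -12 cm/s.
x(14) = -1 + Σ Δx = 335 cm.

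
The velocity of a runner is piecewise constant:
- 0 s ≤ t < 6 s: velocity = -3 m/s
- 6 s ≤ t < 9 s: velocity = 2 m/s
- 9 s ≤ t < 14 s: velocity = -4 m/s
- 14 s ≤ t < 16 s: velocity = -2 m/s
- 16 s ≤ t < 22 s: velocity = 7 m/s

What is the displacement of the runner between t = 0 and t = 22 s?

Displacement is the signed area under the v-t curve.
0–6 s: -3 × 6 = -18 m
6–9 s: 2 × 3 = 6 m
9–14 s: -4 × 5 = -20 m
14–16 s: -2 × 2 = -4 m
16–22 s: 7 × 6 = 42 m
Net displacement = 6 m

6 m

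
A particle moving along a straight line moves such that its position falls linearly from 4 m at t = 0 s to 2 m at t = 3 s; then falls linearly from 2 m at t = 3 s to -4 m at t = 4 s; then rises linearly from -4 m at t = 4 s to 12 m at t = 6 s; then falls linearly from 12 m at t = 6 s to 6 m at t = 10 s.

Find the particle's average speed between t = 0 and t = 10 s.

3 m/s

Average speed = (total path length)/(elapsed time); on a piecewise-linear x-t graph the path length is Σ|Δx|.
0–3 s: |Δx| = |2 − 4| = 2 m
3–4 s: |Δx| = |-4 − 2| = 6 m
4–6 s: |Δx| = |12 − -4| = 16 m
6–10 s: |Δx| = |6 − 12| = 6 m
Total path = 30 m; average speed = 30/10 = 3 m/s.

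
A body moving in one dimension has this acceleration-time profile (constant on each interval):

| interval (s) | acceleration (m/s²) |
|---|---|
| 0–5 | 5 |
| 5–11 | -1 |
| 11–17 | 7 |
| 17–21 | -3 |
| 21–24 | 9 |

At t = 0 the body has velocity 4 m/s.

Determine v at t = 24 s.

80 m/s

Δv equals the area under the a-t graph; then v = v₀ + Δv.
0–5 s: 5 × 5 = 25 m/s
5–11 s: -1 × 6 = -6 m/s
11–17 s: 7 × 6 = 42 m/s
17–21 s: -3 × 4 = -12 m/s
21–24 s: 9 × 3 = 27 m/s
Δv = 76 m/s, so v(24) = 4 + (76) = 80 m/s.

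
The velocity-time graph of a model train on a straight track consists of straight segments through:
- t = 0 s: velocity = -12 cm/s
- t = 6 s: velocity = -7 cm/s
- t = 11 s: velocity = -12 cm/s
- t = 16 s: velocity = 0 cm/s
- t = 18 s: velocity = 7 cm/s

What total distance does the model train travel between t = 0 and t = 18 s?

Total distance travelled is ∫|v| dt — sum the magnitudes of each area piece.
0–6 s: |½(-12 + -7)(6)| = 57 cm
6–11 s: |½(-7 + -12)(5)| = 47.5 cm
11–16 s: |½(-12 + 0)(5)| = 30 cm
16–18 s: |½(0 + 7)(2)| = 7 cm
Total distance = 141.5 cm

141.5 cm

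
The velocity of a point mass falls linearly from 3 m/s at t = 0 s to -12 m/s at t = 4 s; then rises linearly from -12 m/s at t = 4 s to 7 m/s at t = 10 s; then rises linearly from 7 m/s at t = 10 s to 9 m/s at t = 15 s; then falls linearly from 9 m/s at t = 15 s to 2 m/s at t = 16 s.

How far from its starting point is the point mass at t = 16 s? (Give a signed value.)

Net displacement equals the area under the velocity-time graph (areas below the axis count negative).
0–4 s: ½(3 + -12)(4) = -18 m
4–10 s: ½(-12 + 7)(6) = -15 m
10–15 s: ½(7 + 9)(5) = 40 m
15–16 s: ½(9 + 2)(1) = 5.5 m
Net displacement = 12.5 m

12.5 m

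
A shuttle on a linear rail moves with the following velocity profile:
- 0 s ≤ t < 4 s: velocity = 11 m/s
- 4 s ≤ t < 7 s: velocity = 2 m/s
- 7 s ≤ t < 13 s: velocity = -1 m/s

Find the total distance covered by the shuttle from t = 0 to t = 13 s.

56 m

Total distance travelled is ∫|v| dt — sum the magnitudes of each area piece.
0–4 s: |11| × 4 = 44 m
4–7 s: |2| × 3 = 6 m
7–13 s: |-1| × 6 = 6 m
Total distance = 56 m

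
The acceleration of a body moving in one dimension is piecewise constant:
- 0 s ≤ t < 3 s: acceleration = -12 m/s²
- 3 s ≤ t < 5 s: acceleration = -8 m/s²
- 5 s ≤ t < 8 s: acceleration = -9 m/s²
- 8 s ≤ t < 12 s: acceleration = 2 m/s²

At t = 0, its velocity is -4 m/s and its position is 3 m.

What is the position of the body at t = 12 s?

-683.5 m

On each constant-a segment, Δv = aΔt and Δx = v₀Δt + ½aΔt²; chain segment to segment.
0–3 s: v starts -4 m/s; Δx = -4·3 + ½·-12·3² = -66 m; v ends -40 m/s.
3–5 s: v starts -40 m/s; Δx = -40·2 + ½·-8·2² = -96 m; v ends -56 m/s.
5–8 s: v starts -56 m/s; Δx = -56·3 + ½·-9·3² = -208.5 m; v ends -83 m/s.
8–12 s: v starts -83 m/s; Δx = -83·4 + ½·2·4² = -316 m; v ends -75 m/s.
x(12) = 3 + Σ Δx = -683.5 m.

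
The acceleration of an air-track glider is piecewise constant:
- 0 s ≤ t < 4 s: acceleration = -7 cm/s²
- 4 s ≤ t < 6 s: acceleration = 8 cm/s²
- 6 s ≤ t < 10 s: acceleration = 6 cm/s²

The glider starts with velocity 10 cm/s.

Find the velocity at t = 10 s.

22 cm/s

Δv equals the area under the a-t graph; then v = v₀ + Δv.
0–4 s: -7 × 4 = -28 cm/s
4–6 s: 8 × 2 = 16 cm/s
6–10 s: 6 × 4 = 24 cm/s
Δv = 12 cm/s, so v(10) = 10 + (12) = 22 cm/s.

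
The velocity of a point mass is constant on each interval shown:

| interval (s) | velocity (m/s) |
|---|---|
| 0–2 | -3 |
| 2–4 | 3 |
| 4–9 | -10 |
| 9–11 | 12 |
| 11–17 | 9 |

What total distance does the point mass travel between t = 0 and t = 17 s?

140 m

Total distance travelled is ∫|v| dt — sum the magnitudes of each area piece.
0–2 s: |-3| × 2 = 6 m
2–4 s: |3| × 2 = 6 m
4–9 s: |-10| × 5 = 50 m
9–11 s: |12| × 2 = 24 m
11–17 s: |9| × 6 = 54 m
Total distance = 140 m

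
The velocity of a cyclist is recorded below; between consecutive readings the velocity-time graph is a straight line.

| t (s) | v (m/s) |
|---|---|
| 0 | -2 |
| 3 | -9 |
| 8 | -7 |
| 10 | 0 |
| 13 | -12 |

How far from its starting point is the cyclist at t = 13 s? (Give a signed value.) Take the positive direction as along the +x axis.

Net displacement equals the area under the velocity-time graph (areas below the axis count negative).
0–3 s: ½(-2 + -9)(3) = -16.5 m
3–8 s: ½(-9 + -7)(5) = -40 m
8–10 s: ½(-7 + 0)(2) = -7 m
10–13 s: ½(0 + -12)(3) = -18 m
Net displacement = -81.5 m

-81.5 m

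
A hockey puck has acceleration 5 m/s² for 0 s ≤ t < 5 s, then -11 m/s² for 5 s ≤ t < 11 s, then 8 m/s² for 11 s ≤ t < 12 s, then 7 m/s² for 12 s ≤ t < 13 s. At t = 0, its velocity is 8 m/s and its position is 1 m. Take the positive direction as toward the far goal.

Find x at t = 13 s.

On each constant-a segment, Δv = aΔt and Δx = v₀Δt + ½aΔt²; chain segment to segment.
0–5 s: v starts 8 m/s; Δx = 8·5 + ½·5·5² = 102.5 m; v ends 33 m/s.
5–11 s: v starts 33 m/s; Δx = 33·6 + ½·-11·6² = 0 m; v ends -33 m/s.
11–12 s: v starts -33 m/s; Δx = -33·1 + ½·8·1² = -29 m; v ends -25 m/s.
12–13 s: v starts -25 m/s; Δx = -25·1 + ½·7·1² = -21.5 m; v ends -18 m/s.
x(13) = 1 + Σ Δx = 53 m.

53 m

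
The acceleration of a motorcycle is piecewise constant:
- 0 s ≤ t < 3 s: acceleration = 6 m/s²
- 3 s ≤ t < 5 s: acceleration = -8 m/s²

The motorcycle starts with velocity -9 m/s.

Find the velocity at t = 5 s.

-7 m/s

Δv equals the area under the a-t graph; then v = v₀ + Δv.
0–3 s: 6 × 3 = 18 m/s
3–5 s: -8 × 2 = -16 m/s
Δv = 2 m/s, so v(5) = -9 + (2) = -7 m/s.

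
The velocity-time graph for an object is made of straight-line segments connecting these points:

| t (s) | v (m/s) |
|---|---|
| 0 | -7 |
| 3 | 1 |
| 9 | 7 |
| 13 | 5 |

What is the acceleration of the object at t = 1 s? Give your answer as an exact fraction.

8/3 m/s²

Acceleration is the slope of the v-t graph on 0–3 s: (1 − -7)/(3 − 0) = 8/3 m/s².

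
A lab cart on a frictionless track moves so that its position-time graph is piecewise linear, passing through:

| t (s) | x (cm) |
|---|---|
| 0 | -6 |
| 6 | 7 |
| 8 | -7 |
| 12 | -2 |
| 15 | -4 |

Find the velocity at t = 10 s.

1.25 cm/s

Velocity is the slope of the x-t graph on 8–12 s: (-2 − -7)/(12 − 8) = 1.25 cm/s.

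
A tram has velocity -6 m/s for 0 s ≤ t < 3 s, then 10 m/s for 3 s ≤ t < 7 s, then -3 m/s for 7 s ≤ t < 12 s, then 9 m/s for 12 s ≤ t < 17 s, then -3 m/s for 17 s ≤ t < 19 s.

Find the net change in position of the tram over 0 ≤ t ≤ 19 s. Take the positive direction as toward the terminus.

Net displacement equals the area under the velocity-time graph (areas below the axis count negative).
0–3 s: -6 × 3 = -18 m
3–7 s: 10 × 4 = 40 m
7–12 s: -3 × 5 = -15 m
12–17 s: 9 × 5 = 45 m
17–19 s: -3 × 2 = -6 m
Net displacement = 46 m

46 m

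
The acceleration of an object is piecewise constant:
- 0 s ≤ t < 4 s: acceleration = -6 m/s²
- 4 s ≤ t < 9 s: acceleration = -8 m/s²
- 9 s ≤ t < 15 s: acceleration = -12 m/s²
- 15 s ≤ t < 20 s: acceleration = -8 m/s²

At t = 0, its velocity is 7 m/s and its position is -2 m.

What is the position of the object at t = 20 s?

-1510 m

On each constant-a segment, Δv = aΔt and Δx = v₀Δt + ½aΔt²; chain segment to segment.
0–4 s: v starts 7 m/s; Δx = 7·4 + ½·-6·4² = -20 m; v ends -17 m/s.
4–9 s: v starts -17 m/s; Δx = -17·5 + ½·-8·5² = -185 m; v ends -57 m/s.
9–15 s: v starts -57 m/s; Δx = -57·6 + ½·-12·6² = -558 m; v ends -129 m/s.
15–20 s: v starts -129 m/s; Δx = -129·5 + ½·-8·5² = -745 m; v ends -169 m/s.
x(20) = -2 + Σ Δx = -1510 m.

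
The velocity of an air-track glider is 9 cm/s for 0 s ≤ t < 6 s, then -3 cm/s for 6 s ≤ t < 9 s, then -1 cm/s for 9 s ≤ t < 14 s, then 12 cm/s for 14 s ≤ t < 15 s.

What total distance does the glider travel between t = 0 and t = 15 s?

Distance (not displacement) is the total path length: add the absolute areas under v-t.
0–6 s: |9| × 6 = 54 cm
6–9 s: |-3| × 3 = 9 cm
9–14 s: |-1| × 5 = 5 cm
14–15 s: |12| × 1 = 12 cm
Total distance = 80 cm

80 cm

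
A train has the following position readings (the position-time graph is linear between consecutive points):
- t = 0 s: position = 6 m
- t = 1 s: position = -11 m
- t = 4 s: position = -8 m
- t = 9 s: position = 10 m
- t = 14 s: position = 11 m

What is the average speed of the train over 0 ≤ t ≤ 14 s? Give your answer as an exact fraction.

39/14 m/s

Average speed = (total path length)/(elapsed time); on a piecewise-linear x-t graph the path length is Σ|Δx|.
0–1 s: |Δx| = |-11 − 6| = 17 m
1–4 s: |Δx| = |-8 − -11| = 3 m
4–9 s: |Δx| = |10 − -8| = 18 m
9–14 s: |Δx| = |11 − 10| = 1 m
Total path = 39 m; average speed = 39/14 = 39/14 m/s.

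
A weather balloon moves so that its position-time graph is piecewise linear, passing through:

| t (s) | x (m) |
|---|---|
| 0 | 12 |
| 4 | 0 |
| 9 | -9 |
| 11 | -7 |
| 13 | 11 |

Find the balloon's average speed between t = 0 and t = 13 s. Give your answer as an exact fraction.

Average speed = (total path length)/(elapsed time); on a piecewise-linear x-t graph the path length is Σ|Δx|.
0–4 s: |Δx| = |0 − 12| = 12 m
4–9 s: |Δx| = |-9 − 0| = 9 m
9–11 s: |Δx| = |-7 − -9| = 2 m
11–13 s: |Δx| = |11 − -7| = 18 m
Total path = 41 m; average speed = 41/13 = 41/13 m/s.

41/13 m/s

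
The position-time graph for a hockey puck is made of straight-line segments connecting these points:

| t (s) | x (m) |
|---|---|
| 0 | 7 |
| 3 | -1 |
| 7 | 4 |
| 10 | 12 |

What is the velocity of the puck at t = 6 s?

1.25 m/s

Velocity is the slope of the x-t graph on 3–7 s: (4 − -1)/(7 − 3) = 1.25 m/s.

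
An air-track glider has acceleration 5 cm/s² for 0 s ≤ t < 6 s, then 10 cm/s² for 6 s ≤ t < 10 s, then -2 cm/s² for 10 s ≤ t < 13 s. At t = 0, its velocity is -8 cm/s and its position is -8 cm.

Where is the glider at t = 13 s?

On each constant-a segment, Δv = aΔt and Δx = v₀Δt + ½aΔt²; chain segment to segment.
0–6 s: v starts -8 cm/s; Δx = -8·6 + ½·5·6² = 42 cm; v ends 22 cm/s.
6–10 s: v starts 22 cm/s; Δx = 22·4 + ½·10·4² = 168 cm; v ends 62 cm/s.
10–13 s: v starts 62 cm/s; Δx = 62·3 + ½·-2·3² = 177 cm; v ends 56 cm/s.
x(13) = -8 + Σ Δx = 379 cm.

379 cm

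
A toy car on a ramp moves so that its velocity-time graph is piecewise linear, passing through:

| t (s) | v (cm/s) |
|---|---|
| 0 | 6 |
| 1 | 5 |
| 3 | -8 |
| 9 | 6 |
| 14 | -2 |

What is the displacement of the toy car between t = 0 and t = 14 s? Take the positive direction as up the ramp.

6.5 cm

Net displacement equals the area under the velocity-time graph (areas below the axis count negative).
0–1 s: ½(6 + 5)(1) = 5.5 cm
1–3 s: ½(5 + -8)(2) = -3 cm
3–9 s: ½(-8 + 6)(6) = -6 cm
9–14 s: ½(6 + -2)(5) = 10 cm
Net displacement = 6.5 cm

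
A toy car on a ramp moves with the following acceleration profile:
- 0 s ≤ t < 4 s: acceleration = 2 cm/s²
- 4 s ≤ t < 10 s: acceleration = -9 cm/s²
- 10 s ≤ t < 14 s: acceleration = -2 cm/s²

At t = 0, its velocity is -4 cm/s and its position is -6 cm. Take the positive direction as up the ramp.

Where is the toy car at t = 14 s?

On each constant-a segment, Δv = aΔt and Δx = v₀Δt + ½aΔt²; chain segment to segment.
0–4 s: v starts -4 cm/s; Δx = -4·4 + ½·2·4² = 0 cm; v ends 4 cm/s.
4–10 s: v starts 4 cm/s; Δx = 4·6 + ½·-9·6² = -138 cm; v ends -50 cm/s.
10–14 s: v starts -50 cm/s; Δx = -50·4 + ½·-2·4² = -216 cm; v ends -58 cm/s.
x(14) = -6 + Σ Δx = -360 cm.

-360 cm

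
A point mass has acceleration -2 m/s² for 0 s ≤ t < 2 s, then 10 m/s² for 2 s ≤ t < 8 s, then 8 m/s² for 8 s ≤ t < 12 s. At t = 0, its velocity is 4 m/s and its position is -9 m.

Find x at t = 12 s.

On each constant-a segment, Δv = aΔt and Δx = v₀Δt + ½aΔt²; chain segment to segment.
0–2 s: v starts 4 m/s; Δx = 4·2 + ½·-2·2² = 4 m; v ends 0 m/s.
2–8 s: v starts 0 m/s; Δx = 0·6 + ½·10·6² = 180 m; v ends 60 m/s.
8–12 s: v starts 60 m/s; Δx = 60·4 + ½·8·4² = 304 m; v ends 92 m/s.
x(12) = -9 + Σ Δx = 479 m.

479 m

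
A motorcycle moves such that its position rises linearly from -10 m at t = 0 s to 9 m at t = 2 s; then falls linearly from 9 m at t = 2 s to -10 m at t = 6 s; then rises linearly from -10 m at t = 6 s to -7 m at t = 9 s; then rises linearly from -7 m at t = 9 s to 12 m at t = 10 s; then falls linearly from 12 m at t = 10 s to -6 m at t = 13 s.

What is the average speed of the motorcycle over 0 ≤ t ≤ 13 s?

6 m/s

Average speed = (total path length)/(elapsed time); on a piecewise-linear x-t graph the path length is Σ|Δx|.
0–2 s: |Δx| = |9 − -10| = 19 m
2–6 s: |Δx| = |-10 − 9| = 19 m
6–9 s: |Δx| = |-7 − -10| = 3 m
9–10 s: |Δx| = |12 − -7| = 19 m
10–13 s: |Δx| = |-6 − 12| = 18 m
Total path = 78 m; average speed = 78/13 = 6 m/s.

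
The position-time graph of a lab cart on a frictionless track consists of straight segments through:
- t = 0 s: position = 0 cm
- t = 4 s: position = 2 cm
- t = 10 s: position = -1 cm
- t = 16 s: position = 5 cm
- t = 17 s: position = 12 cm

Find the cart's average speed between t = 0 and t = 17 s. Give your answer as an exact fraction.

18/17 cm/s

Average speed = (total path length)/(elapsed time); on a piecewise-linear x-t graph the path length is Σ|Δx|.
0–4 s: |Δx| = |2 − 0| = 2 cm
4–10 s: |Δx| = |-1 − 2| = 3 cm
10–16 s: |Δx| = |5 − -1| = 6 cm
16–17 s: |Δx| = |12 − 5| = 7 cm
Total path = 18 cm; average speed = 18/17 = 18/17 cm/s.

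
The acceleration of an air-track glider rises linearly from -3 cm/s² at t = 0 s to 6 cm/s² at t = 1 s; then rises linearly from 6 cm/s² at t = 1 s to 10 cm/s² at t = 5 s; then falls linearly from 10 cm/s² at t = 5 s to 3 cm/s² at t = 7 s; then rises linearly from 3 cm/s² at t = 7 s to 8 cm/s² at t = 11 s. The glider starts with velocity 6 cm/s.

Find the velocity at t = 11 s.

Δv equals the area under the a-t graph; then v = v₀ + Δv.
0–1 s: ½(-3 + 6)(1) = 1.5 cm/s
1–5 s: ½(6 + 10)(4) = 32 cm/s
5–7 s: ½(10 + 3)(2) = 13 cm/s
7–11 s: ½(3 + 8)(4) = 22 cm/s
Δv = 68.5 cm/s, so v(11) = 6 + (68.5) = 74.5 cm/s.

74.5 cm/s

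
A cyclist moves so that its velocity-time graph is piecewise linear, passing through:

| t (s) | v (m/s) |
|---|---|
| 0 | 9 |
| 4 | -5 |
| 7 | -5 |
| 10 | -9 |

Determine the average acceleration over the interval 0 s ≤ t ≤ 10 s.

Average acceleration = Δv/Δt = (-9 − 9)/(10 − 0) = -1.8 m/s².

-1.8 m/s²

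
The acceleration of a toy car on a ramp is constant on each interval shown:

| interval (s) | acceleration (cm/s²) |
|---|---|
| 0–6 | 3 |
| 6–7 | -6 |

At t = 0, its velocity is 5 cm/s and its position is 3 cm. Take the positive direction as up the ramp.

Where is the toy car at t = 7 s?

On each constant-a segment, Δv = aΔt and Δx = v₀Δt + ½aΔt²; chain segment to segment.
0–6 s: v starts 5 cm/s; Δx = 5·6 + ½·3·6² = 84 cm; v ends 23 cm/s.
6–7 s: v starts 23 cm/s; Δx = 23·1 + ½·-6·1² = 20 cm; v ends 17 cm/s.
x(7) = 3 + Σ Δx = 107 cm.

107 cm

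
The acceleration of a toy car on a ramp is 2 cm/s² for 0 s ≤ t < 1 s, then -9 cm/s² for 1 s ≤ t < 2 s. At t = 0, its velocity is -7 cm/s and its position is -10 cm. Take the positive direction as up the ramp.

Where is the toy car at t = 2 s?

-25.5 cm

On each constant-a segment, Δv = aΔt and Δx = v₀Δt + ½aΔt²; chain segment to segment.
0–1 s: v starts -7 cm/s; Δx = -7·1 + ½·2·1² = -6 cm; v ends -5 cm/s.
1–2 s: v starts -5 cm/s; Δx = -5·1 + ½·-9·1² = -9.5 cm; v ends -14 cm/s.
x(2) = -10 + Σ Δx = -25.5 cm.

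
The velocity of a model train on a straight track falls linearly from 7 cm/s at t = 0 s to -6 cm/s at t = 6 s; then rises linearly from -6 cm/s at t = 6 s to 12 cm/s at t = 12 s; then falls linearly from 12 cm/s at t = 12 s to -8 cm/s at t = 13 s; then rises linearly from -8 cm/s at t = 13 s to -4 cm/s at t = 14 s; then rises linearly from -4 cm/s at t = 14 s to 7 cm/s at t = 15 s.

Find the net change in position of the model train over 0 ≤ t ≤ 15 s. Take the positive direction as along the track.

Net displacement equals the area under the velocity-time graph (areas below the axis count negative).
0–6 s: ½(7 + -6)(6) = 3 cm
6–12 s: ½(-6 + 12)(6) = 18 cm
12–13 s: ½(12 + -8)(1) = 2 cm
13–14 s: ½(-8 + -4)(1) = -6 cm
14–15 s: ½(-4 + 7)(1) = 1.5 cm
Net displacement = 18.5 cm

18.5 cm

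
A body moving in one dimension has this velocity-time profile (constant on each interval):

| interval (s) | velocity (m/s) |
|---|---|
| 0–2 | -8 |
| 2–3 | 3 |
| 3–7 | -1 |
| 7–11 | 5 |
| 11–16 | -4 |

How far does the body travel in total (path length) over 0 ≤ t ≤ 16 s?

Distance (not displacement) is the total path length: add the absolute areas under v-t.
0–2 s: |-8| × 2 = 16 m
2–3 s: |3| × 1 = 3 m
3–7 s: |-1| × 4 = 4 m
7–11 s: |5| × 4 = 20 m
11–16 s: |-4| × 5 = 20 m
Total distance = 63 m

63 m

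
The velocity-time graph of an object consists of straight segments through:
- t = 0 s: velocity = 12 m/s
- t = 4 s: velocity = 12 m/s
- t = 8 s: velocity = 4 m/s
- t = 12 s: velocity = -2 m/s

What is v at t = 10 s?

1 m/s

On 8–12 s the graph is linear from 4 to -2 m/s: v(10) = 4 + (-2 − 4)·(10 − 8)/(12 − 8) = 1 m/s.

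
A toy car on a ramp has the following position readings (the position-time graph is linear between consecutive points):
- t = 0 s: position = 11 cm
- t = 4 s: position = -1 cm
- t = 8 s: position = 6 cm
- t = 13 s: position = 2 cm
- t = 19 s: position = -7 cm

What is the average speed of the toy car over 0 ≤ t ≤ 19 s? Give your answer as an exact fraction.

32/19 cm/s

Average speed = (total path length)/(elapsed time); on a piecewise-linear x-t graph the path length is Σ|Δx|.
0–4 s: |Δx| = |-1 − 11| = 12 cm
4–8 s: |Δx| = |6 − -1| = 7 cm
8–13 s: |Δx| = |2 − 6| = 4 cm
13–19 s: |Δx| = |-7 − 2| = 9 cm
Total path = 32 cm; average speed = 32/19 = 32/19 cm/s.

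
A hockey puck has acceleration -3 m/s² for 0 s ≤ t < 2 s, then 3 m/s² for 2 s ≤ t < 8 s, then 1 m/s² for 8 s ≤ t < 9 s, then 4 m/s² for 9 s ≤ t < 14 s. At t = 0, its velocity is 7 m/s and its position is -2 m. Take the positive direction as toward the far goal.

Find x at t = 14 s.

235.5 m

On each constant-a segment, Δv = aΔt and Δx = v₀Δt + ½aΔt²; chain segment to segment.
0–2 s: v starts 7 m/s; Δx = 7·2 + ½·-3·2² = 8 m; v ends 1 m/s.
2–8 s: v starts 1 m/s; Δx = 1·6 + ½·3·6² = 60 m; v ends 19 m/s.
8–9 s: v starts 19 m/s; Δx = 19·1 + ½·1·1² = 19.5 m; v ends 20 m/s.
9–14 s: v starts 20 m/s; Δx = 20·5 + ½·4·5² = 150 m; v ends 40 m/s.
x(14) = -2 + Σ Δx = 235.5 m.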